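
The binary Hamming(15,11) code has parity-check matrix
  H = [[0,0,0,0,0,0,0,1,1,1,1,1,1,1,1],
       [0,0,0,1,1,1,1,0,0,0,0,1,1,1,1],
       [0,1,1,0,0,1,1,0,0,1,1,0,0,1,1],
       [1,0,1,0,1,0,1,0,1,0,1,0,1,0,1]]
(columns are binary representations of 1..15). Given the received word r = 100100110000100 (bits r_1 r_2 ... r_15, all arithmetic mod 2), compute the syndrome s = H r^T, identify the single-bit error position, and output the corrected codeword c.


s = (0, 1, 1, 1)^T, error position = 7, corrected codeword c = 100100010000100

Compute s = H r^T mod 2 one row at a time:
  s_1 = 1 + 0 + 0 + 0 + 0 + 1 + 0 + 0 = 2 ≡ 0 (mod 2).
  s_2 = 1 + 0 + 0 + 1 + 0 + 1 + 0 + 0 = 3 ≡ 1 (mod 2).
  s_3 = 0 + 0 + 0 + 1 + 0 + 0 + 0 + 0 = 1 ≡ 1 (mod 2).
  s_4 = 1 + 0 + 0 + 1 + 0 + 0 + 1 + 0 = 3 ≡ 1 (mod 2).
s = (0, 1, 1, 1)^T — this equals column 7 of H (binary 0111), so error is at position 7.
Correct: flip bit 7 of r = 100100110000100 to get c = 100100010000100.


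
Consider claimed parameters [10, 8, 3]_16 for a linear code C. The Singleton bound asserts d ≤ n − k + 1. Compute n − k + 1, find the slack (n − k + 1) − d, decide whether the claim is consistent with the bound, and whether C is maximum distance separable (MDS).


Singleton RHS = n − k + 1 = 3, slack = 0, bound satisfied, MDS.

Singleton bound: d ≤ n − k + 1.
Here n = 10, k = 8, so n − k + 1 = 3.
Given d = 3, check d ≤ 3: YES.
Slack = (n − k + 1) − d = 0.
The code is MDS (slack = 0).
Description: the claimed parameters are [10, 8, 3]_16; such a code would be MDS (meets Singleton bound).


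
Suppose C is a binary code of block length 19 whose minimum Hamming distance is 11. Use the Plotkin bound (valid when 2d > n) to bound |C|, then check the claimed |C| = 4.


Plotkin bound M ≤ 6; given |C| = 4 ≤ bound (satisfied).

Check applicability: 2d = 22, n = 19.
2d − n = 3 > 0, so Plotkin applies.
Compute d/(2d−n) = 11/3 ≈ 3.6667.
⌊d/(2d−n)⌋ = 3.
Plotkin bound: M ≤ 2·3 = 6.
Given |C| = 4, check: satisfied.
This |C| is below the Plotkin bound.


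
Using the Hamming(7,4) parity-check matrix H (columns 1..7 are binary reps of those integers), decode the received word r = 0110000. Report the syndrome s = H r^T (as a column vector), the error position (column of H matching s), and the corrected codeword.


s = (0, 0, 1)^T, error position = 1, corrected codeword c = 1110000

Compute s = H r^T mod 2 one row at a time:
  s_1 = 0 + 0 + 0 + 0 = 0 ≡ 0 (mod 2).
  s_2 = 1 + 1 + 0 + 0 = 2 ≡ 0 (mod 2).
  s_3 = 0 + 1 + 0 + 0 = 1 ≡ 1 (mod 2).
s = (0, 0, 1)^T — this equals column 1 of H (binary 001), so error is at position 1.
Correct: flip bit 1 of r = 0110000 to get c = 1110000.


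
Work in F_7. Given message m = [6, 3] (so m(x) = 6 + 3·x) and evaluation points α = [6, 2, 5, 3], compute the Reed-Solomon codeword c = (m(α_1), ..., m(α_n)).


c = [3, 5, 0, 1]

Message polynomial: m(x) = 6 + 3·x (mod 7).
For each evaluation point α_i, compute m(α_i) mod 7:
  α_1 = 6: Horner steps 3 → 3, so m(6) = 3.
  α_2 = 2: Horner steps 3 → 5, so m(2) = 5.
  α_3 = 5: Horner steps 3 → 0, so m(5) = 0.
  α_4 = 3: Horner steps 3 → 1, so m(3) = 1.
Codeword c = [3, 5, 0, 1] ∈ F_7^4.


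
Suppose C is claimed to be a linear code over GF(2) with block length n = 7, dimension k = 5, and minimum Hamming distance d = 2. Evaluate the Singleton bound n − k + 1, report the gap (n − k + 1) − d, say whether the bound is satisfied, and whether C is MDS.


Singleton RHS = n − k + 1 = 3, slack = 1, bound satisfied, not MDS.

Singleton bound: d ≤ n − k + 1.
Here n = 7, k = 5, so n − k + 1 = 3.
Given d = 2, check d ≤ 3: YES.
Slack = (n − k + 1) − d = 1.
The code is NOT MDS (slack = 1 > 0).
Description: the claimed parameters are [7, 5, 2]_2; such a code would be non-MDS.


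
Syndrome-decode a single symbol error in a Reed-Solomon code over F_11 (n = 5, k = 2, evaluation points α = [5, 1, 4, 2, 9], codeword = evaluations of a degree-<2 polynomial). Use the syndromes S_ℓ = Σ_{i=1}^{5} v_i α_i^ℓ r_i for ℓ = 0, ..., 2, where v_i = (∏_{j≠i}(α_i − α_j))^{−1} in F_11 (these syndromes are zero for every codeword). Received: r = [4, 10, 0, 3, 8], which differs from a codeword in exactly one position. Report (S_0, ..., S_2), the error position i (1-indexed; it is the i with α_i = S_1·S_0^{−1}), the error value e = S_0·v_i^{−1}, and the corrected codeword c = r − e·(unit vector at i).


S = (6, 10, 2), error at position 5, error magnitude e = 10, c = [4, 10, 0, 3, 9].

Step 1: column multipliers v_i = (∏_{j≠i}(α_i − α_j))^{−1} mod 11.
  i = 1 (α = 5): (5−1)(5−4)(5−2)(5−9) = 4·1·3·(−4) = −48 ≡ 7, so v_1 = 7^{−1} = 8 (mod 11).
  i = 2 (α = 1): (1−5)(1−4)(1−2)(1−9) = (−4)·(−3)·(−1)·(−8) = 96 ≡ 8, so v_2 = 8^{−1} = 7 (mod 11).
  i = 3 (α = 4): (4−5)(4−1)(4−2)(4−9) = (−1)·3·2·(−5) = 30 ≡ 8, so v_3 = 8^{−1} = 7 (mod 11).
  i = 4 (α = 2): (2−5)(2−1)(2−4)(2−9) = (−3)·1·(−2)·(−7) = −42 ≡ 2, so v_4 = 2^{−1} = 6 (mod 11).
  i = 5 (α = 9): (9−5)(9−1)(9−4)(9−2) = 4·8·5·7 = 1120 ≡ 9, so v_5 = 9^{−1} = 5 (mod 11).
  v = [8, 7, 7, 6, 5].
Step 2: syndromes of r = [4, 10, 0, 3, 8] (all sums mod 11).
  S_0 = Σ v_i r_i = 8·4 + 7·10 + 7·0 + 6·3 + 5·8 = 160 ≡ 6.
  S_1 = Σ v_i α_i r_i = 8·5·4 + 7·1·10 + 7·4·0 + 6·2·3 + 5·9·8 = 626 ≡ 10.
  α_i^2 mod 11 = [3, 1, 5, 4, 4].
  S_2 = Σ v_i α_i^2 r_i = 8·3·4 + 7·1·10 + 7·5·0 + 6·4·3 + 5·4·8 = 398 ≡ 2.
  S = (6, 10, 2) ≠ 0, so r is not a codeword (an error is present).
Step 3: locate the error. For a single error e at position i, S_ℓ = v_i·e·α_i^ℓ, so α_err = S_1/S_0.
  S_0^{−1} = 6^{−1} = 2 (mod 11), so α_err = 10·2 = 20 ≡ 9 = α_5. Error position i = 5.
  Consistency check: S_2/S_1 = 2·10 = 20 ≡ 9 = α_err ✓ (single-error assumption holds).
Step 4: error magnitude e = S_0/v_5 = S_0·∏_{j≠5}(α_5 − α_j) = 6·9 = 54 ≡ 10 (mod 11).
Step 5: correct position 5: c_5 = r_5 − e = 8 − 10 ≡ 9 (mod 11). Hence c = [4, 10, 0, 3, 9].
  Check: interpolating c through the α_i gives m(x) = 6 + 4·x (degree < 2) with m(α_i) = c_i for every i, so c is indeed a codeword.


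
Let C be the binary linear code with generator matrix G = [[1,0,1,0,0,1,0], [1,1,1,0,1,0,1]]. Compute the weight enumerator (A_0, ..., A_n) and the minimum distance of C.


Weight distribution: A_0 = 1, A_3 = 1, A_4 = 1, A_5 = 1. Minimum distance d = 3.

Enumerate all 2^2 = 4 messages m ∈ F_2^2.
For each, compute codeword c = mG in F_2^7, then tally its weight.
  m = 00 → c = 0000000, weight = 0.
  m = 10 → c = 1010010, weight = 3.
  m = 01 → c = 1110101, weight = 5.
  m = 11 → c = 0100111, weight = 4.
Tally weights:
  weight 0: 1 codewords.
  weight 3: 1 codewords.
  weight 4: 1 codewords.
  weight 5: 1 codewords.
Minimum distance d = smallest w > 0 with A_w > 0 = 3.
Sanity: Σ A_w = 4 = 2^2 = 4 ✓.


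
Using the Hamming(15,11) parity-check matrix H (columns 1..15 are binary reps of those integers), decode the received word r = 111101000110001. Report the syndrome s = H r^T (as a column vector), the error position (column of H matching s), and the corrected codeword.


s = (1, 1, 0, 0)^T, error position = 12, corrected codeword c = 111101000111001

Compute s = H r^T mod 2 one row at a time:
  s_1 = 0 + 0 + 1 + 1 + 0 + 0 + 0 + 1 = 3 ≡ 1 (mod 2).
  s_2 = 1 + 0 + 1 + 0 + 0 + 0 + 0 + 1 = 3 ≡ 1 (mod 2).
  s_3 = 1 + 1 + 1 + 0 + 1 + 1 + 0 + 1 = 6 ≡ 0 (mod 2).
  s_4 = 1 + 1 + 0 + 0 + 0 + 1 + 0 + 1 = 4 ≡ 0 (mod 2).
s = (1, 1, 0, 0)^T — this equals column 12 of H (binary 1100), so error is at position 12.
Correct: flip bit 12 of r = 111101000110001 to get c = 111101000111001.


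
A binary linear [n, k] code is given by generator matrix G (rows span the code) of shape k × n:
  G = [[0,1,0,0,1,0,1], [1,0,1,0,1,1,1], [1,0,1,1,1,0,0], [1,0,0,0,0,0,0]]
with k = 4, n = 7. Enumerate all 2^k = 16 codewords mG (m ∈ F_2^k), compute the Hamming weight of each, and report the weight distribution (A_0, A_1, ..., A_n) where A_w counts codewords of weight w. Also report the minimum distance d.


Weight distribution: A_0 = 1, A_1 = 1, A_3 = 4, A_4 = 7, A_5 = 3. Minimum distance d = 1.

Enumerate all 2^4 = 16 messages m ∈ F_2^4.
For each, compute codeword c = mG in F_2^7, then tally its weight.
  m = 0000 → c = 0000000, weight = 0.
  m = 1000 → c = 0100101, weight = 3.
  m = 0100 → c = 1010111, weight = 5.
  m = 1100 → c = 1110010, weight = 4.
  m = 0010 → c = 1011100, weight = 4.
  m = 1010 → c = 1111001, weight = 5.
  m = 0110 → c = 0001011, weight = 3.
  m = 1110 → c = 0101110, weight = 4.
  m = 0001 → c = 1000000, weight = 1.
  m = 1001 → c = 1100101, weight = 4.
  m = 0101 → c = 0010111, weight = 4.
  m = 1101 → c = 0110010, weight = 3.
  m = 0011 → c = 0011100, weight = 3.
  m = 1011 → c = 0111001, weight = 4.
  m = 0111 → c = 1001011, weight = 4.
  m = 1111 → c = 1101110, weight = 5.
Tally weights:
  weight 0: 1 codewords.
  weight 1: 1 codewords.
  weight 3: 4 codewords.
  weight 4: 7 codewords.
  weight 5: 3 codewords.
Minimum distance d = smallest w > 0 with A_w > 0 = 1.
Sanity: Σ A_w = 16 = 2^4 = 16 ✓.


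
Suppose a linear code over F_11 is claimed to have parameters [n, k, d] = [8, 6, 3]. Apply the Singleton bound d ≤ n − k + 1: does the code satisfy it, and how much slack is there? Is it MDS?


Singleton RHS = n − k + 1 = 3, slack = 0, bound satisfied, MDS.

Singleton bound: d ≤ n − k + 1.
Here n = 8, k = 6, so n − k + 1 = 3.
Given d = 3, check d ≤ 3: YES.
Slack = (n − k + 1) − d = 0.
The code is MDS (slack = 0).
Description: the claimed parameters are [8, 6, 3]_11; such a code would be MDS (meets Singleton bound).


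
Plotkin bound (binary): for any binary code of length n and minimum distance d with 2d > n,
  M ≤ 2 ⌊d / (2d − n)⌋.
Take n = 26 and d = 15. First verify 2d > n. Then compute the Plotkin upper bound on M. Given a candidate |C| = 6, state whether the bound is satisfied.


Plotkin bound M ≤ 6; given |C| = 6 ≤ bound (satisfied).

Check applicability: 2d = 30, n = 26.
2d − n = 4 > 0, so Plotkin applies.
Compute d/(2d−n) = 15/4 ≈ 3.7500.
⌊d/(2d−n)⌋ = 3.
Plotkin bound: M ≤ 2·3 = 6.
Given |C| = 6, check: satisfied.
This |C| is at the Plotkin bound.


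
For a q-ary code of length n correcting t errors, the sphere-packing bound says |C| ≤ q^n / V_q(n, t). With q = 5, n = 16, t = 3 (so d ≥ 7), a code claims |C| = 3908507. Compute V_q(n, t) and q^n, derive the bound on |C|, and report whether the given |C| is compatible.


V_q(n, t) = 37825, q^n = 152587890625, Hamming bound = 4034048, |C| = 3908507 ≤ bound (satisfied).

Step 1: Compute V_q(n, t) = Σ_{j=0}^3 C(n, j) (q−1)^j.
  j = 0: C(16,0)·(4)^0 = 1·1 = 1.
  j = 1: C(16,1)·(4)^1 = 16·4 = 64.
  j = 2: C(16,2)·(4)^2 = 120·16 = 1920.
  j = 3: C(16,3)·(4)^3 = 560·64 = 35840.
  V_q(n, t) = 1 + 64 + 1920 + 35840 = 37825.
Step 2: q^n = 5^16 = 152587890625.
Step 3: Hamming bound ⌊q^n / V_q(n,t)⌋ = ⌊152587890625/37825⌋ = 4034048.
Step 4: Compare |C| = 3908507 to 4034048: satisfied.
The claimed |C| lies below the Hamming bound.


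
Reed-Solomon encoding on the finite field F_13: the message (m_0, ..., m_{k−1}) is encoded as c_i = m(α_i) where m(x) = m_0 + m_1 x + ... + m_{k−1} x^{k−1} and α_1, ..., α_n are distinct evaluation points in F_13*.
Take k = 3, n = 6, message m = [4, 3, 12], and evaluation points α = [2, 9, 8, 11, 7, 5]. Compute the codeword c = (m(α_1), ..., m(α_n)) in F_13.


c = [6, 2, 3, 7, 2, 7]

Message polynomial: m(x) = 4 + 3·x + 12·x^2 (mod 13).
For each evaluation point α_i, compute m(α_i) mod 13:
  α_1 = 2: Horner steps 12 → 1 → 6, so m(2) = 6.
  α_2 = 9: Horner steps 12 → 7 → 2, so m(9) = 2.
  α_3 = 8: Horner steps 12 → 8 → 3, so m(8) = 3.
  α_4 = 11: Horner steps 12 → 5 → 7, so m(11) = 7.
  α_5 = 7: Horner steps 12 → 9 → 2, so m(7) = 2.
  α_6 = 5: Horner steps 12 → 11 → 7, so m(5) = 7.
Codeword c = [6, 2, 3, 7, 2, 7] ∈ F_13^6.


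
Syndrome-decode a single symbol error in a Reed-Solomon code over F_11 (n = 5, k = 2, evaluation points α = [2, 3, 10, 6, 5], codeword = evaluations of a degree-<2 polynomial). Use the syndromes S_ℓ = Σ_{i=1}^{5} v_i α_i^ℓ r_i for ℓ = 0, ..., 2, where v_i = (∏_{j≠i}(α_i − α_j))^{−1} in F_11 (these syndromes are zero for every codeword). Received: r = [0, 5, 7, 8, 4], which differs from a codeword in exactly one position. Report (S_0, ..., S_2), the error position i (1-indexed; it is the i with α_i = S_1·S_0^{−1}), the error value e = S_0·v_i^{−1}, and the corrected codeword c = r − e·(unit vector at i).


S = (3, 7, 9), error at position 4, error magnitude e = 10, c = [0, 5, 7, 9, 4].

Step 1: column multipliers v_i = (∏_{j≠i}(α_i − α_j))^{−1} mod 11.
  i = 1 (α = 2): (2−3)(2−10)(2−6)(2−5) = (−1)·(−8)·(−4)·(−3) = 96 ≡ 8, so v_1 = 8^{−1} = 7 (mod 11).
  i = 2 (α = 3): (3−2)(3−10)(3−6)(3−5) = 1·(−7)·(−3)·(−2) = −42 ≡ 2, so v_2 = 2^{−1} = 6 (mod 11).
  i = 3 (α = 10): (10−2)(10−3)(10−6)(10−5) = 8·7·4·5 = 1120 ≡ 9, so v_3 = 9^{−1} = 5 (mod 11).
  i = 4 (α = 6): (6−2)(6−3)(6−10)(6−5) = 4·3·(−4)·1 = −48 ≡ 7, so v_4 = 7^{−1} = 8 (mod 11).
  i = 5 (α = 5): (5−2)(5−3)(5−10)(5−6) = 3·2·(−5)·(−1) = 30 ≡ 8, so v_5 = 8^{−1} = 7 (mod 11).
  v = [7, 6, 5, 8, 7].
Step 2: syndromes of r = [0, 5, 7, 8, 4] (all sums mod 11).
  S_0 = Σ v_i r_i = 7·0 + 6·5 + 5·7 + 8·8 + 7·4 = 157 ≡ 3.
  S_1 = Σ v_i α_i r_i = 7·2·0 + 6·3·5 + 5·10·7 + 8·6·8 + 7·5·4 = 964 ≡ 7.
  α_i^2 mod 11 = [4, 9, 1, 3, 3].
  S_2 = Σ v_i α_i^2 r_i = 7·4·0 + 6·9·5 + 5·1·7 + 8·3·8 + 7·3·4 = 581 ≡ 9.
  S = (3, 7, 9) ≠ 0, so r is not a codeword (an error is present).
Step 3: locate the error. For a single error e at position i, S_ℓ = v_i·e·α_i^ℓ, so α_err = S_1/S_0.
  S_0^{−1} = 3^{−1} = 4 (mod 11), so α_err = 7·4 = 28 ≡ 6 = α_4. Error position i = 4.
  Consistency check: S_2/S_1 = 9·8 = 72 ≡ 6 = α_err ✓ (single-error assumption holds).
Step 4: error magnitude e = S_0/v_4 = S_0·∏_{j≠4}(α_4 − α_j) = 3·7 = 21 ≡ 10 (mod 11).
Step 5: correct position 4: c_4 = r_4 − e = 8 − 10 ≡ 9 (mod 11). Hence c = [0, 5, 7, 9, 4].
  Check: interpolating c through the α_i gives m(x) = 1 + 5·x (degree < 2) with m(α_i) = c_i for every i, so c is indeed a codeword.


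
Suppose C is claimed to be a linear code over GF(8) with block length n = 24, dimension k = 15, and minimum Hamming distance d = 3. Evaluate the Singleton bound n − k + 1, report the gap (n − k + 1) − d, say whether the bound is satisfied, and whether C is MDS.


Singleton RHS = n − k + 1 = 10, slack = 7, bound satisfied, not MDS.

Singleton bound: d ≤ n − k + 1.
Here n = 24, k = 15, so n − k + 1 = 10.
Given d = 3, check d ≤ 10: YES.
Slack = (n − k + 1) − d = 7.
The code is NOT MDS (slack = 7 > 0).
Description: the claimed parameters are [24, 15, 3]_8; such a code would be non-MDS.


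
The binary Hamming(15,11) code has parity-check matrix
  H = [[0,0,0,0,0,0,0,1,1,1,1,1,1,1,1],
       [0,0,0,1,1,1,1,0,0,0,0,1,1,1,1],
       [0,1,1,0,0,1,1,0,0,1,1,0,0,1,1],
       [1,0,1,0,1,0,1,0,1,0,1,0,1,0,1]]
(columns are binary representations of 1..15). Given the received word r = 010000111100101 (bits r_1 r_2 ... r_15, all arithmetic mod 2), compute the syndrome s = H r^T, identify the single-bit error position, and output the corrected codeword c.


s = (1, 1, 0, 0)^T, error position = 12, corrected codeword c = 010000111101101

Compute s = H r^T mod 2 one row at a time:
  s_1 = 1 + 1 + 1 + 0 + 0 + 1 + 0 + 1 = 5 ≡ 1 (mod 2).
  s_2 = 0 + 0 + 0 + 1 + 0 + 1 + 0 + 1 = 3 ≡ 1 (mod 2).
  s_3 = 1 + 0 + 0 + 1 + 1 + 0 + 0 + 1 = 4 ≡ 0 (mod 2).
  s_4 = 0 + 0 + 0 + 1 + 1 + 0 + 1 + 1 = 4 ≡ 0 (mod 2).
s = (1, 1, 0, 0)^T — this equals column 12 of H (binary 1100), so error is at position 12.
Correct: flip bit 12 of r = 010000111100101 to get c = 010000111101101.


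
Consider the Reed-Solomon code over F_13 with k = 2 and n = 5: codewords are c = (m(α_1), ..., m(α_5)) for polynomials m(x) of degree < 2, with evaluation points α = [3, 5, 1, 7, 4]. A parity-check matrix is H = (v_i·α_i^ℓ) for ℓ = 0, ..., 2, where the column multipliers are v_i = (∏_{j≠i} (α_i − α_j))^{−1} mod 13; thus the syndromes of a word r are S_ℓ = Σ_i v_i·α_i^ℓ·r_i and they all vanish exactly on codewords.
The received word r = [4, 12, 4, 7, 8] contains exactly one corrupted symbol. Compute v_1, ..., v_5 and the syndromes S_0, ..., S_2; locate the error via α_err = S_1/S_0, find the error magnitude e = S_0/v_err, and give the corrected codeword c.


S = (8, 8, 8), error at position 3, error magnitude e = 8, c = [4, 12, 9, 7, 8].

Step 1: column multipliers v_i = (∏_{j≠i}(α_i − α_j))^{−1} mod 13.
  i = 1 (α = 3): (3−5)(3−1)(3−7)(3−4) = (−2)·2·(−4)·(−1) = −16 ≡ 10, so v_1 = 10^{−1} = 4 (mod 13).
  i = 2 (α = 5): (5−3)(5−1)(5−7)(5−4) = 2·4·(−2)·1 = −16 ≡ 10, so v_2 = 10^{−1} = 4 (mod 13).
  i = 3 (α = 1): (1−3)(1−5)(1−7)(1−4) = (−2)·(−4)·(−6)·(−3) = 144 ≡ 1, so v_3 = 1^{−1} = 1 (mod 13).
  i = 4 (α = 7): (7−3)(7−5)(7−1)(7−4) = 4·2·6·3 = 144 ≡ 1, so v_4 = 1^{−1} = 1 (mod 13).
  i = 5 (α = 4): (4−3)(4−5)(4−1)(4−7) = 1·(−1)·3·(−3) = 9 ≡ 9, so v_5 = 9^{−1} = 3 (mod 13).
  v = [4, 4, 1, 1, 3].
Step 2: syndromes of r = [4, 12, 4, 7, 8] (all sums mod 13).
  S_0 = Σ v_i r_i = 4·4 + 4·12 + 1·4 + 1·7 + 3·8 = 99 ≡ 8.
  S_1 = Σ v_i α_i r_i = 4·3·4 + 4·5·12 + 1·1·4 + 1·7·7 + 3·4·8 = 437 ≡ 8.
  α_i^2 mod 13 = [9, 12, 1, 10, 3].
  S_2 = Σ v_i α_i^2 r_i = 4·9·4 + 4·12·12 + 1·1·4 + 1·10·7 + 3·3·8 = 866 ≡ 8.
  S = (8, 8, 8) ≠ 0, so r is not a codeword (an error is present).
Step 3: locate the error. For a single error e at position i, S_ℓ = v_i·e·α_i^ℓ, so α_err = S_1/S_0.
  S_0^{−1} = 8^{−1} = 5 (mod 13), so α_err = 8·5 = 40 ≡ 1 = α_3. Error position i = 3.
  Consistency check: S_2/S_1 = 8·5 = 40 ≡ 1 = α_err ✓ (single-error assumption holds).
Step 4: error magnitude e = S_0/v_3 = S_0·∏_{j≠3}(α_3 − α_j) = 8·1 = 8 ≡ 8 (mod 13).
Step 5: correct position 3: c_3 = r_3 − e = 4 − 8 ≡ 9 (mod 13). Hence c = [4, 12, 9, 7, 8].
  Check: interpolating c through the α_i gives m(x) = 5 + 4·x (degree < 2) with m(α_i) = c_i for every i, so c is indeed a codeword.


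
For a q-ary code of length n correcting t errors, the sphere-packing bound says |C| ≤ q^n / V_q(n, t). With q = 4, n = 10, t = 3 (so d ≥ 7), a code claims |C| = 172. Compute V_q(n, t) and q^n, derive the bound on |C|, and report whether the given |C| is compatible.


V_q(n, t) = 3676, q^n = 1048576, Hamming bound = 285, |C| = 172 ≤ bound (satisfied).

Step 1: Compute V_q(n, t) = Σ_{j=0}^3 C(n, j) (q−1)^j.
  j = 0: C(10,0)·(3)^0 = 1·1 = 1.
  j = 1: C(10,1)·(3)^1 = 10·3 = 30.
  j = 2: C(10,2)·(3)^2 = 45·9 = 405.
  j = 3: C(10,3)·(3)^3 = 120·27 = 3240.
  V_q(n, t) = 1 + 30 + 405 + 3240 = 3676.
Step 2: q^n = 4^10 = 1048576.
Step 3: Hamming bound ⌊q^n / V_q(n,t)⌋ = ⌊1048576/3676⌋ = 285.
Step 4: Compare |C| = 172 to 285: satisfied.
The claimed |C| lies below the Hamming bound.


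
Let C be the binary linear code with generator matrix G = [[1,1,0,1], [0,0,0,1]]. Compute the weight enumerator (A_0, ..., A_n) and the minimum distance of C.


Weight distribution: A_0 = 1, A_1 = 1, A_2 = 1, A_3 = 1. Minimum distance d = 1.

Enumerate all 2^2 = 4 messages m ∈ F_2^2.
For each, compute codeword c = mG in F_2^4, then tally its weight.
  m = 00 → c = 0000, weight = 0.
  m = 10 → c = 1101, weight = 3.
  m = 01 → c = 0001, weight = 1.
  m = 11 → c = 1100, weight = 2.
Tally weights:
  weight 0: 1 codewords.
  weight 1: 1 codewords.
  weight 2: 1 codewords.
  weight 3: 1 codewords.
Minimum distance d = smallest w > 0 with A_w > 0 = 1.
Sanity: Σ A_w = 4 = 2^2 = 4 ✓.


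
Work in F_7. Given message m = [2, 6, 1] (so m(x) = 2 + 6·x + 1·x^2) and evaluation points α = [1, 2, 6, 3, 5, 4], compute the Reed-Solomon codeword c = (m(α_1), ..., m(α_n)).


c = [2, 4, 4, 1, 1, 0]

Message polynomial: m(x) = 2 + 6·x + 1·x^2 (mod 7).
For each evaluation point α_i, compute m(α_i) mod 7:
  α_1 = 1: Horner steps 1 → 0 → 2, so m(1) = 2.
  α_2 = 2: Horner steps 1 → 1 → 4, so m(2) = 4.
  α_3 = 6: Horner steps 1 → 5 → 4, so m(6) = 4.
  α_4 = 3: Horner steps 1 → 2 → 1, so m(3) = 1.
  α_5 = 5: Horner steps 1 → 4 → 1, so m(5) = 1.
  α_6 = 4: Horner steps 1 → 3 → 0, so m(4) = 0.
Codeword c = [2, 4, 4, 1, 1, 0] ∈ F_7^6.


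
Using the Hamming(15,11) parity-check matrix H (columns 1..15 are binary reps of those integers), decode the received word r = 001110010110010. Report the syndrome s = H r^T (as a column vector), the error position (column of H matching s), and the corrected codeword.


s = (0, 1, 0, 1)^T, error position = 5, corrected codeword c = 001100010110010

Compute s = H r^T mod 2 one row at a time:
  s_1 = 1 + 0 + 1 + 1 + 0 + 0 + 1 + 0 = 4 ≡ 0 (mod 2).
  s_2 = 1 + 1 + 0 + 0 + 0 + 0 + 1 + 0 = 3 ≡ 1 (mod 2).
  s_3 = 0 + 1 + 0 + 0 + 1 + 1 + 1 + 0 = 4 ≡ 0 (mod 2).
  s_4 = 0 + 1 + 1 + 0 + 0 + 1 + 0 + 0 = 3 ≡ 1 (mod 2).
s = (0, 1, 0, 1)^T — this equals column 5 of H (binary 0101), so error is at position 5.
Correct: flip bit 5 of r = 001110010110010 to get c = 001100010110010.


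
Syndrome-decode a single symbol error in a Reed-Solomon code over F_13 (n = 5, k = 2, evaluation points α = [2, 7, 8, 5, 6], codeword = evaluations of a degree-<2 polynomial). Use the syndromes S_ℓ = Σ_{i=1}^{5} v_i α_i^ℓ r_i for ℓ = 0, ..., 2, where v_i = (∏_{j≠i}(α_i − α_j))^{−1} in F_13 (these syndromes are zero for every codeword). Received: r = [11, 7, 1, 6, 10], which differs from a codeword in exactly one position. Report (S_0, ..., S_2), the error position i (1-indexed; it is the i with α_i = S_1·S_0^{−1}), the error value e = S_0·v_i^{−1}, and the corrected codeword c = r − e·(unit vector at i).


S = (11, 1, 6), error at position 5, error magnitude e = 10, c = [11, 7, 1, 6, 0].

Step 1: column multipliers v_i = (∏_{j≠i}(α_i − α_j))^{−1} mod 13.
  i = 1 (α = 2): (2−7)(2−8)(2−5)(2−6) = (−5)·(−6)·(−3)·(−4) = 360 ≡ 9, so v_1 = 9^{−1} = 3 (mod 13).
  i = 2 (α = 7): (7−2)(7−8)(7−5)(7−6) = 5·(−1)·2·1 = −10 ≡ 3, so v_2 = 3^{−1} = 9 (mod 13).
  i = 3 (α = 8): (8−2)(8−7)(8−5)(8−6) = 6·1·3·2 = 36 ≡ 10, so v_3 = 10^{−1} = 4 (mod 13).
  i = 4 (α = 5): (5−2)(5−7)(5−8)(5−6) = 3·(−2)·(−3)·(−1) = −18 ≡ 8, so v_4 = 8^{−1} = 5 (mod 13).
  i = 5 (α = 6): (6−2)(6−7)(6−8)(6−5) = 4·(−1)·(−2)·1 = 8 ≡ 8, so v_5 = 8^{−1} = 5 (mod 13).
  v = [3, 9, 4, 5, 5].
Step 2: syndromes of r = [11, 7, 1, 6, 10] (all sums mod 13).
  S_0 = Σ v_i r_i = 3·11 + 9·7 + 4·1 + 5·6 + 5·10 = 180 ≡ 11.
  S_1 = Σ v_i α_i r_i = 3·2·11 + 9·7·7 + 4·8·1 + 5·5·6 + 5·6·10 = 989 ≡ 1.
  α_i^2 mod 13 = [4, 10, 12, 12, 10].
  S_2 = Σ v_i α_i^2 r_i = 3·4·11 + 9·10·7 + 4·12·1 + 5·12·6 + 5·10·10 = 1670 ≡ 6.
  S = (11, 1, 6) ≠ 0, so r is not a codeword (an error is present).
Step 3: locate the error. For a single error e at position i, S_ℓ = v_i·e·α_i^ℓ, so α_err = S_1/S_0.
  S_0^{−1} = 11^{−1} = 6 (mod 13), so α_err = 1·6 = 6 ≡ 6 = α_5. Error position i = 5.
  Consistency check: S_2/S_1 = 6·1 = 6 ≡ 6 = α_err ✓ (single-error assumption holds).
Step 4: error magnitude e = S_0/v_5 = S_0·∏_{j≠5}(α_5 − α_j) = 11·8 = 88 ≡ 10 (mod 13).
Step 5: correct position 5: c_5 = r_5 − e = 10 − 10 ≡ 0 (mod 13). Hence c = [11, 7, 1, 6, 0].
  Check: interpolating c through the α_i gives m(x) = 10 + 7·x (degree < 2) with m(α_i) = c_i for every i, so c is indeed a codeword.


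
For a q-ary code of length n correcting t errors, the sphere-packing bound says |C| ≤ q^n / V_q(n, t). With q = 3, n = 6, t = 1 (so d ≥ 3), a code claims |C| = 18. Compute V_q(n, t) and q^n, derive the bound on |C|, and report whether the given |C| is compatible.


V_q(n, t) = 13, q^n = 729, Hamming bound = 56, |C| = 18 ≤ bound (satisfied).

Step 1: Compute V_q(n, t) = Σ_{j=0}^1 C(n, j) (q−1)^j.
  j = 0: C(6,0)·(2)^0 = 1·1 = 1.
  j = 1: C(6,1)·(2)^1 = 6·2 = 12.
  V_q(n, t) = 1 + 12 = 13.
Step 2: q^n = 3^6 = 729.
Step 3: Hamming bound ⌊q^n / V_q(n,t)⌋ = ⌊729/13⌋ = 56.
Step 4: Compare |C| = 18 to 56: satisfied.
The claimed |C| lies below the Hamming bound.


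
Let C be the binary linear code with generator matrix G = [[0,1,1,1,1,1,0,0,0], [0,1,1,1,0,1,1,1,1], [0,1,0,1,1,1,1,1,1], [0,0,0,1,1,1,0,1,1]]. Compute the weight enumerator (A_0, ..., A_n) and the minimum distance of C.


Weight distribution: A_0 = 1, A_2 = 2, A_3 = 2, A_4 = 5, A_5 = 4, A_7 = 2. Minimum distance d = 2.

Enumerate all 2^4 = 16 messages m ∈ F_2^4.
For each, compute codeword c = mG in F_2^9, then tally its weight.
  m = 0000 → c = 000000000, weight = 0.
  m = 1000 → c = 011111000, weight = 5.
  m = 0100 → c = 011101111, weight = 7.
  m = 1100 → c = 000010111, weight = 4.
  m = 0010 → c = 010111111, weight = 7.
  m = 1010 → c = 001000111, weight = 4.
  m = 0110 → c = 001010000, weight = 2.
  m = 1110 → c = 010101000, weight = 3.
  m = 0001 → c = 000111011, weight = 5.
  m = 1001 → c = 011000011, weight = 4.
  m = 0101 → c = 011010100, weight = 4.
  m = 1101 → c = 000101100, weight = 3.
  m = 0011 → c = 010000100, weight = 2.
  m = 1011 → c = 001111100, weight = 5.
  m = 0111 → c = 001101011, weight = 5.
  m = 1111 → c = 010010011, weight = 4.
Tally weights:
  weight 0: 1 codewords.
  weight 2: 2 codewords.
  weight 3: 2 codewords.
  weight 4: 5 codewords.
  weight 5: 4 codewords.
  weight 7: 2 codewords.
Minimum distance d = smallest w > 0 with A_w > 0 = 2.
Sanity: Σ A_w = 16 = 2^4 = 16 ✓.


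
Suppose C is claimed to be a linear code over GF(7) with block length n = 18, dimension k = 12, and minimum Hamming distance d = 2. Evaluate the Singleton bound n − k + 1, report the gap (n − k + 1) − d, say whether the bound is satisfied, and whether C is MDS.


Singleton RHS = n − k + 1 = 7, slack = 5, bound satisfied, not MDS.

Singleton bound: d ≤ n − k + 1.
Here n = 18, k = 12, so n − k + 1 = 7.
Given d = 2, check d ≤ 7: YES.
Slack = (n − k + 1) − d = 5.
The code is NOT MDS (slack = 5 > 0).
Description: the claimed parameters are [18, 12, 2]_7; such a code would be non-MDS.


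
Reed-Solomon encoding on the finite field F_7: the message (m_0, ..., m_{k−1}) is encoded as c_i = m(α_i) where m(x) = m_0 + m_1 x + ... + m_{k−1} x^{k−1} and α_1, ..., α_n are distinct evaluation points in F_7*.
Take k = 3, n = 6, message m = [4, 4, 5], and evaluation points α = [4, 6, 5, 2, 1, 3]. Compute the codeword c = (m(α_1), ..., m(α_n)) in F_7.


c = [2, 5, 2, 4, 6, 5]

Message polynomial: m(x) = 4 + 4·x + 5·x^2 (mod 7).
For each evaluation point α_i, compute m(α_i) mod 7:
  α_1 = 4: Horner steps 5 → 3 → 2, so m(4) = 2.
  α_2 = 6: Horner steps 5 → 6 → 5, so m(6) = 5.
  α_3 = 5: Horner steps 5 → 1 → 2, so m(5) = 2.
  α_4 = 2: Horner steps 5 → 0 → 4, so m(2) = 4.
  α_5 = 1: Horner steps 5 → 2 → 6, so m(1) = 6.
  α_6 = 3: Horner steps 5 → 5 → 5, so m(3) = 5.
Codeword c = [2, 5, 2, 4, 6, 5] ∈ F_7^6.


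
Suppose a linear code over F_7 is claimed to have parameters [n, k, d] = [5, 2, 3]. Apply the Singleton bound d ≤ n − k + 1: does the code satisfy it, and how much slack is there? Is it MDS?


Singleton RHS = n − k + 1 = 4, slack = 1, bound satisfied, not MDS.

Singleton bound: d ≤ n − k + 1.
Here n = 5, k = 2, so n − k + 1 = 4.
Given d = 3, check d ≤ 4: YES.
Slack = (n − k + 1) − d = 1.
The code is NOT MDS (slack = 1 > 0).
Description: the claimed parameters are [5, 2, 3]_7; such a code would be non-MDS.


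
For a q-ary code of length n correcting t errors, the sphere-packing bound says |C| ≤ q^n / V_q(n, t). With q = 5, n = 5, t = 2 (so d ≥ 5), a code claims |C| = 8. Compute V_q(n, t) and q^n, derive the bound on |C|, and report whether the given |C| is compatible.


V_q(n, t) = 181, q^n = 3125, Hamming bound = 17, |C| = 8 ≤ bound (satisfied).

Step 1: Compute V_q(n, t) = Σ_{j=0}^2 C(n, j) (q−1)^j.
  j = 0: C(5,0)·(4)^0 = 1·1 = 1.
  j = 1: C(5,1)·(4)^1 = 5·4 = 20.
  j = 2: C(5,2)·(4)^2 = 10·16 = 160.
  V_q(n, t) = 1 + 20 + 160 = 181.
Step 2: q^n = 5^5 = 3125.
Step 3: Hamming bound ⌊q^n / V_q(n,t)⌋ = ⌊3125/181⌋ = 17.
Step 4: Compare |C| = 8 to 17: satisfied.
The claimed |C| lies below the Hamming bound.


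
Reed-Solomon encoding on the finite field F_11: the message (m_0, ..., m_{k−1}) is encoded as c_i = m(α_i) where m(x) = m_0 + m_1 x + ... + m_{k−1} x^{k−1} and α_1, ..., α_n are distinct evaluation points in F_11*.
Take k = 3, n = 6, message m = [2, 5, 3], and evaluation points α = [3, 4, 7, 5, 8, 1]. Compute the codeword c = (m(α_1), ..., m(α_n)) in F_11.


c = [0, 4, 8, 3, 3, 10]

Message polynomial: m(x) = 2 + 5·x + 3·x^2 (mod 11).
For each evaluation point α_i, compute m(α_i) mod 11:
  α_1 = 3: Horner steps 3 → 3 → 0, so m(3) = 0.
  α_2 = 4: Horner steps 3 → 6 → 4, so m(4) = 4.
  α_3 = 7: Horner steps 3 → 4 → 8, so m(7) = 8.
  α_4 = 5: Horner steps 3 → 9 → 3, so m(5) = 3.
  α_5 = 8: Horner steps 3 → 7 → 3, so m(8) = 3.
  α_6 = 1: Horner steps 3 → 8 → 10, so m(1) = 10.
Codeword c = [0, 4, 8, 3, 3, 10] ∈ F_11^6.


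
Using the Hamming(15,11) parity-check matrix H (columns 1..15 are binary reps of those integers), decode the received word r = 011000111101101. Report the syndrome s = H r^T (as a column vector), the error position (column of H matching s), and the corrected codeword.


s = (0, 0, 1, 1)^T, error position = 3, corrected codeword c = 010000111101101

Compute s = H r^T mod 2 one row at a time:
  s_1 = 1 + 1 + 1 + 0 + 1 + 1 + 0 + 1 = 6 ≡ 0 (mod 2).
  s_2 = 0 + 0 + 0 + 1 + 1 + 1 + 0 + 1 = 4 ≡ 0 (mod 2).
  s_3 = 1 + 1 + 0 + 1 + 1 + 0 + 0 + 1 = 5 ≡ 1 (mod 2).
  s_4 = 0 + 1 + 0 + 1 + 1 + 0 + 1 + 1 = 5 ≡ 1 (mod 2).
s = (0, 0, 1, 1)^T — this equals column 3 of H (binary 0011), so error is at position 3.
Correct: flip bit 3 of r = 011000111101101 to get c = 010000111101101.


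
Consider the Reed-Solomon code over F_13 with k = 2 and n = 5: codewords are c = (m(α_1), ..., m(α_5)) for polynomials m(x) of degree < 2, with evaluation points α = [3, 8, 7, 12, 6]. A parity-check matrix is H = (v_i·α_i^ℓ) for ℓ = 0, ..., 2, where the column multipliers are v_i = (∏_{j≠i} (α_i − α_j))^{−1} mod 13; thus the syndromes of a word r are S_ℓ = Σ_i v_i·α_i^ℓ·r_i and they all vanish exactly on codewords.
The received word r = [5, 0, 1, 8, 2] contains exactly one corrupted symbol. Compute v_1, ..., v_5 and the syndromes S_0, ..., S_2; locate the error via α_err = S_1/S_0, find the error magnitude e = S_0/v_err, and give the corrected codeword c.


S = (12, 1, 12), error at position 4, error magnitude e = 12, c = [5, 0, 1, 9, 2].

Step 1: column multipliers v_i = (∏_{j≠i}(α_i − α_j))^{−1} mod 13.
  i = 1 (α = 3): (3−8)(3−7)(3−12)(3−6) = (−5)·(−4)·(−9)·(−3) = 540 ≡ 7, so v_1 = 7^{−1} = 2 (mod 13).
  i = 2 (α = 8): (8−3)(8−7)(8−12)(8−6) = 5·1·(−4)·2 = −40 ≡ 12, so v_2 = 12^{−1} = 12 (mod 13).
  i = 3 (α = 7): (7−3)(7−8)(7−12)(7−6) = 4·(−1)·(−5)·1 = 20 ≡ 7, so v_3 = 7^{−1} = 2 (mod 13).
  i = 4 (α = 12): (12−3)(12−8)(12−7)(12−6) = 9·4·5·6 = 1080 ≡ 1, so v_4 = 1^{−1} = 1 (mod 13).
  i = 5 (α = 6): (6−3)(6−8)(6−7)(6−12) = 3·(−2)·(−1)·(−6) = −36 ≡ 3, so v_5 = 3^{−1} = 9 (mod 13).
  v = [2, 12, 2, 1, 9].
Step 2: syndromes of r = [5, 0, 1, 8, 2] (all sums mod 13).
  S_0 = Σ v_i r_i = 2·5 + 12·0 + 2·1 + 1·8 + 9·2 = 38 ≡ 12.
  S_1 = Σ v_i α_i r_i = 2·3·5 + 12·8·0 + 2·7·1 + 1·12·8 + 9·6·2 = 248 ≡ 1.
  α_i^2 mod 13 = [9, 12, 10, 1, 10].
  S_2 = Σ v_i α_i^2 r_i = 2·9·5 + 12·12·0 + 2·10·1 + 1·1·8 + 9·10·2 = 298 ≡ 12.
  S = (12, 1, 12) ≠ 0, so r is not a codeword (an error is present).
Step 3: locate the error. For a single error e at position i, S_ℓ = v_i·e·α_i^ℓ, so α_err = S_1/S_0.
  S_0^{−1} = 12^{−1} = 12 (mod 13), so α_err = 1·12 = 12 ≡ 12 = α_4. Error position i = 4.
  Consistency check: S_2/S_1 = 12·1 = 12 ≡ 12 = α_err ✓ (single-error assumption holds).
Step 4: error magnitude e = S_0/v_4 = S_0·∏_{j≠4}(α_4 − α_j) = 12·1 = 12 ≡ 12 (mod 13).
Step 5: correct position 4: c_4 = r_4 − e = 8 − 12 ≡ 9 (mod 13). Hence c = [5, 0, 1, 9, 2].
  Check: interpolating c through the α_i gives m(x) = 8 + 12·x (degree < 2) with m(α_i) = c_i for every i, so c is indeed a codeword.


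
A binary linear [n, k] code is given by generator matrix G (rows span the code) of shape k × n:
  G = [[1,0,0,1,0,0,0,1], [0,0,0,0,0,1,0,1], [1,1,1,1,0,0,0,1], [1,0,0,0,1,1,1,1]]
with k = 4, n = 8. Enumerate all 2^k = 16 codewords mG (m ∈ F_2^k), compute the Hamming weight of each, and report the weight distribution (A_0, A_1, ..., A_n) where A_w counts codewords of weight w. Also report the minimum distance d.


Weight distribution: A_0 = 1, A_2 = 2, A_3 = 3, A_4 = 3, A_5 = 4, A_6 = 2, A_7 = 1. Minimum distance d = 2.

Enumerate all 2^4 = 16 messages m ∈ F_2^4.
For each, compute codeword c = mG in F_2^8, then tally its weight.
  m = 0000 → c = 00000000, weight = 0.
  m = 1000 → c = 10010001, weight = 3.
  m = 0100 → c = 00000101, weight = 2.
  m = 1100 → c = 10010100, weight = 3.
  m = 0010 → c = 11110001, weight = 5.
  m = 1010 → c = 01100000, weight = 2.
  m = 0110 → c = 11110100, weight = 5.
  m = 1110 → c = 01100101, weight = 4.
  m = 0001 → c = 10001111, weight = 5.
  m = 1001 → c = 00011110, weight = 4.
  m = 0101 → c = 10001010, weight = 3.
  m = 1101 → c = 00011011, weight = 4.
  m = 0011 → c = 01111110, weight = 6.
  m = 1011 → c = 11101111, weight = 7.
  m = 0111 → c = 01111011, weight = 6.
  m = 1111 → c = 11101010, weight = 5.
Tally weights:
  weight 0: 1 codewords.
  weight 2: 2 codewords.
  weight 3: 3 codewords.
  weight 4: 3 codewords.
  weight 5: 4 codewords.
  weight 6: 2 codewords.
  weight 7: 1 codewords.
Minimum distance d = smallest w > 0 with A_w > 0 = 2.
Sanity: Σ A_w = 16 = 2^4 = 16 ✓.


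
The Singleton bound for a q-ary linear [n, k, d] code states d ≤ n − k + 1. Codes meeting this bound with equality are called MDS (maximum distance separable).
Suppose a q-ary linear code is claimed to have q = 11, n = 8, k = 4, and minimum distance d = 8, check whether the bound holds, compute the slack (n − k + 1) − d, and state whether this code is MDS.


Singleton RHS = n − k + 1 = 5, slack = -3, bound violated (no such code; not MDS).

Singleton bound: d ≤ n − k + 1.
Here n = 8, k = 4, so n − k + 1 = 5.
Given d = 8, check d ≤ 5: NO.
Slack = (n − k + 1) − d = -3.
The slack is negative: d = 8 exceeds n − k + 1 = 5 by 3, so the Singleton bound is violated and no linear [8, 4, 8]_11 code can exist. In particular it is not MDS (MDS requires d = n − k + 1 exactly).
Description: the claimed parameters are [8, 4, 8]_11; such a code would be impossible (violates the Singleton bound).


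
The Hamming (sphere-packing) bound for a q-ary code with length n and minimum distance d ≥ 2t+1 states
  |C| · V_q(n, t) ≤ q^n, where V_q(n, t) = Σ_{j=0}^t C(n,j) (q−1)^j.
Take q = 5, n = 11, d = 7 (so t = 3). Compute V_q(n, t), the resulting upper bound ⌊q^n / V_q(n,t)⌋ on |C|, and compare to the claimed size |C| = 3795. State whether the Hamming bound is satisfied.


V_q(n, t) = 11485, q^n = 48828125, Hamming bound = 4251, |C| = 3795 ≤ bound (satisfied).

Step 1: Compute V_q(n, t) = Σ_{j=0}^3 C(n, j) (q−1)^j.
  j = 0: C(11,0)·(4)^0 = 1·1 = 1.
  j = 1: C(11,1)·(4)^1 = 11·4 = 44.
  j = 2: C(11,2)·(4)^2 = 55·16 = 880.
  j = 3: C(11,3)·(4)^3 = 165·64 = 10560.
  V_q(n, t) = 1 + 44 + 880 + 10560 = 11485.
Step 2: q^n = 5^11 = 48828125.
Step 3: Hamming bound ⌊q^n / V_q(n,t)⌋ = ⌊48828125/11485⌋ = 4251.
Step 4: Compare |C| = 3795 to 4251: satisfied.
The claimed |C| lies below the Hamming bound.


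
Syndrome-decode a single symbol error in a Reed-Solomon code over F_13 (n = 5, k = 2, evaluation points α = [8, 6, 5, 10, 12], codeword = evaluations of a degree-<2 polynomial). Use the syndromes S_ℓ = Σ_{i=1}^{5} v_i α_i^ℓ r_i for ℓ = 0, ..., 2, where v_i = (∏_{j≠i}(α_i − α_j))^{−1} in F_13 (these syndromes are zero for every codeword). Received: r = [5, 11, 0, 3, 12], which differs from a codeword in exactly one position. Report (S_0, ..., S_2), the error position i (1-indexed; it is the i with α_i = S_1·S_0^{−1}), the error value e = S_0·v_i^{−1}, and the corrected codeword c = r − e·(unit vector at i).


S = (7, 4, 6), error at position 1, error magnitude e = 11, c = [7, 11, 0, 3, 12].

Step 1: column multipliers v_i = (∏_{j≠i}(α_i − α_j))^{−1} mod 13.
  i = 1 (α = 8): (8−6)(8−5)(8−10)(8−12) = 2·3·(−2)·(−4) = 48 ≡ 9, so v_1 = 9^{−1} = 3 (mod 13).
  i = 2 (α = 6): (6−8)(6−5)(6−10)(6−12) = (−2)·1·(−4)·(−6) = −48 ≡ 4, so v_2 = 4^{−1} = 10 (mod 13).
  i = 3 (α = 5): (5−8)(5−6)(5−10)(5−12) = (−3)·(−1)·(−5)·(−7) = 105 ≡ 1, so v_3 = 1^{−1} = 1 (mod 13).
  i = 4 (α = 10): (10−8)(10−6)(10−5)(10−12) = 2·4·5·(−2) = −80 ≡ 11, so v_4 = 11^{−1} = 6 (mod 13).
  i = 5 (α = 12): (12−8)(12−6)(12−5)(12−10) = 4·6·7·2 = 336 ≡ 11, so v_5 = 11^{−1} = 6 (mod 13).
  v = [3, 10, 1, 6, 6].
Step 2: syndromes of r = [5, 11, 0, 3, 12] (all sums mod 13).
  S_0 = Σ v_i r_i = 3·5 + 10·11 + 1·0 + 6·3 + 6·12 = 215 ≡ 7.
  S_1 = Σ v_i α_i r_i = 3·8·5 + 10·6·11 + 1·5·0 + 6·10·3 + 6·12·12 = 1824 ≡ 4.
  α_i^2 mod 13 = [12, 10, 12, 9, 1].
  S_2 = Σ v_i α_i^2 r_i = 3·12·5 + 10·10·11 + 1·12·0 + 6·9·3 + 6·1·12 = 1514 ≡ 6.
  S = (7, 4, 6) ≠ 0, so r is not a codeword (an error is present).
Step 3: locate the error. For a single error e at position i, S_ℓ = v_i·e·α_i^ℓ, so α_err = S_1/S_0.
  S_0^{−1} = 7^{−1} = 2 (mod 13), so α_err = 4·2 = 8 ≡ 8 = α_1. Error position i = 1.
  Consistency check: S_2/S_1 = 6·10 = 60 ≡ 8 = α_err ✓ (single-error assumption holds).
Step 4: error magnitude e = S_0/v_1 = S_0·∏_{j≠1}(α_1 − α_j) = 7·9 = 63 ≡ 11 (mod 13).
Step 5: correct position 1: c_1 = r_1 − e = 5 − 11 ≡ 7 (mod 13). Hence c = [7, 11, 0, 3, 12].
  Check: interpolating c through the α_i gives m(x) = 10 + 11·x (degree < 2) with m(α_i) = c_i for every i, so c is indeed a codeword.


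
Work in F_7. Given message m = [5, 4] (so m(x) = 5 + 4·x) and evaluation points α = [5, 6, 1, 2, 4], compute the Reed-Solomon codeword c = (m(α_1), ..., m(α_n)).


c = [4, 1, 2, 6, 0]

Message polynomial: m(x) = 5 + 4·x (mod 7).
For each evaluation point α_i, compute m(α_i) mod 7:
  α_1 = 5: Horner steps 4 → 4, so m(5) = 4.
  α_2 = 6: Horner steps 4 → 1, so m(6) = 1.
  α_3 = 1: Horner steps 4 → 2, so m(1) = 2.
  α_4 = 2: Horner steps 4 → 6, so m(2) = 6.
  α_5 = 4: Horner steps 4 → 0, so m(4) = 0.
Codeword c = [4, 1, 2, 6, 0] ∈ F_7^5.


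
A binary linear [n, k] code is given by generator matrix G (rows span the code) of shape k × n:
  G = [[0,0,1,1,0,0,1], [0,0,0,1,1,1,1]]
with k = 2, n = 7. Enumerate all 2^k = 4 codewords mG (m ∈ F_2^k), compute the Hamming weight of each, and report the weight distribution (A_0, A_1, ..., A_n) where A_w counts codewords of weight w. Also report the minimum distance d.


Weight distribution: A_0 = 1, A_3 = 2, A_4 = 1. Minimum distance d = 3.

Enumerate all 2^2 = 4 messages m ∈ F_2^2.
For each, compute codeword c = mG in F_2^7, then tally its weight.
  m = 00 → c = 0000000, weight = 0.
  m = 10 → c = 0011001, weight = 3.
  m = 01 → c = 0001111, weight = 4.
  m = 11 → c = 0010110, weight = 3.
Tally weights:
  weight 0: 1 codewords.
  weight 3: 2 codewords.
  weight 4: 1 codewords.
Minimum distance d = smallest w > 0 with A_w > 0 = 3.
Sanity: Σ A_w = 4 = 2^2 = 4 ✓.
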